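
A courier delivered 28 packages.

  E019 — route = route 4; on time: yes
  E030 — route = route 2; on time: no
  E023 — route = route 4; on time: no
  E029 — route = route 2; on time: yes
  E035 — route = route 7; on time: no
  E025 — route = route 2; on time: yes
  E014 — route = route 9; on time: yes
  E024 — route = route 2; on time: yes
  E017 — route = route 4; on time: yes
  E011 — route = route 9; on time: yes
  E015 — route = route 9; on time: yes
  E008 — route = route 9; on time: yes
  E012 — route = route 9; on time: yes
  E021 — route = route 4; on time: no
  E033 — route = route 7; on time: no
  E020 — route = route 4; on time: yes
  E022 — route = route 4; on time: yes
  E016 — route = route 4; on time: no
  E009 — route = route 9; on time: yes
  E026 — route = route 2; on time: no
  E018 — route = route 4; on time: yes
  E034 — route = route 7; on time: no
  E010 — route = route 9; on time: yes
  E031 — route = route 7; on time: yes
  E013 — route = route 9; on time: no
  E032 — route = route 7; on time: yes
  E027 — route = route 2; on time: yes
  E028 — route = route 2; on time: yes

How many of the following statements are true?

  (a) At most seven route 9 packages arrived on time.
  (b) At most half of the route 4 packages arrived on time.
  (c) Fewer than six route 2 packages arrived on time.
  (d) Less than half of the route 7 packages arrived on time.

3

(a) route 9: |A| = 8, |A ∩ B| = 7; needs |A ∩ B| ≤ 7 — true.
(b) route 4: |A| = 8, |A ∩ B| = 5; needs |A ∩ B| ≤ |A ∖ B| — false.
(c) route 2: |A| = 7, |A ∩ B| = 5; needs |A ∩ B| < 6 — true.
(d) route 7: |A| = 5, |A ∩ B| = 2; needs |A ∩ B| < |A ∖ B| — true.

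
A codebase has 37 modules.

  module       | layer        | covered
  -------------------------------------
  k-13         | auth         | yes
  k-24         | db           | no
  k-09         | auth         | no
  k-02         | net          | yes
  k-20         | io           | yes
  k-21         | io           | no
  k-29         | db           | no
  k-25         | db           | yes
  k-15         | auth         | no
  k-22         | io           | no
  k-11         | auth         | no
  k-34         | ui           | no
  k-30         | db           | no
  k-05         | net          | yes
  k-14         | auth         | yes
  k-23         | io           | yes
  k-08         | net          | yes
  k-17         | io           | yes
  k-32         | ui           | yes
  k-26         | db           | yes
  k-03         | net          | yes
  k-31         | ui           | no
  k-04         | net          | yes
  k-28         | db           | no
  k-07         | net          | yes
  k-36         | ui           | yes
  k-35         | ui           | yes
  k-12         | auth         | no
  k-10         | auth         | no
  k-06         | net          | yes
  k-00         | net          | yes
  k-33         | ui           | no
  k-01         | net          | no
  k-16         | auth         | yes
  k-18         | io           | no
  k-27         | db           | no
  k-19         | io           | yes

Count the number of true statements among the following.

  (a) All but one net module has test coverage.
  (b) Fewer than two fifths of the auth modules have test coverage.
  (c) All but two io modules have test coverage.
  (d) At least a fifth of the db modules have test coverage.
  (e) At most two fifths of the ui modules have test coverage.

3

(a) net: |A| = 9, |A ∩ B| = 8; needs |A ∖ B| = 1 — true.
(b) auth: |A| = 8, |A ∩ B| = 3; needs |A ∩ B| / |A| < 2/5 — true.
(c) io: |A| = 7, |A ∩ B| = 4; needs |A ∖ B| = 2 — false.
(d) db: |A| = 7, |A ∩ B| = 2; needs |A ∩ B| / |A| ≥ 1/5 — true.
(e) ui: |A| = 6, |A ∩ B| = 3; needs |A ∩ B| / |A| ≤ 2/5 — false.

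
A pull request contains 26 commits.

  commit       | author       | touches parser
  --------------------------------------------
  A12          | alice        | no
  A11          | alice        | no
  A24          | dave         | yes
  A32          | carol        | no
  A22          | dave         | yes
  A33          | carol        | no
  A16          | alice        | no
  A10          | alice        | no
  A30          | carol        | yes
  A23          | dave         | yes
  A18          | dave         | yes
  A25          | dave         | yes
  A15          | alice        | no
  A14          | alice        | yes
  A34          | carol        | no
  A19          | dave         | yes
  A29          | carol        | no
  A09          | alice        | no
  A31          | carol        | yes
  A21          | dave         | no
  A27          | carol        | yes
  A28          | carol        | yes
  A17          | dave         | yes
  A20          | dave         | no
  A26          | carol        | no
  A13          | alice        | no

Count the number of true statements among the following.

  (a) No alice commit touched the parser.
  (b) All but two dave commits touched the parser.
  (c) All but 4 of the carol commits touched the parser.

1

(a) alice: |A| = 8, |A ∩ B| = 1; needs A ∩ B = ∅ (|A ∩ B| = 0) — false.
(b) dave: |A| = 9, |A ∩ B| = 7; needs |A ∖ B| = 2 — true.
(c) carol: |A| = 9, |A ∩ B| = 4; needs |A ∖ B| = 4 — false.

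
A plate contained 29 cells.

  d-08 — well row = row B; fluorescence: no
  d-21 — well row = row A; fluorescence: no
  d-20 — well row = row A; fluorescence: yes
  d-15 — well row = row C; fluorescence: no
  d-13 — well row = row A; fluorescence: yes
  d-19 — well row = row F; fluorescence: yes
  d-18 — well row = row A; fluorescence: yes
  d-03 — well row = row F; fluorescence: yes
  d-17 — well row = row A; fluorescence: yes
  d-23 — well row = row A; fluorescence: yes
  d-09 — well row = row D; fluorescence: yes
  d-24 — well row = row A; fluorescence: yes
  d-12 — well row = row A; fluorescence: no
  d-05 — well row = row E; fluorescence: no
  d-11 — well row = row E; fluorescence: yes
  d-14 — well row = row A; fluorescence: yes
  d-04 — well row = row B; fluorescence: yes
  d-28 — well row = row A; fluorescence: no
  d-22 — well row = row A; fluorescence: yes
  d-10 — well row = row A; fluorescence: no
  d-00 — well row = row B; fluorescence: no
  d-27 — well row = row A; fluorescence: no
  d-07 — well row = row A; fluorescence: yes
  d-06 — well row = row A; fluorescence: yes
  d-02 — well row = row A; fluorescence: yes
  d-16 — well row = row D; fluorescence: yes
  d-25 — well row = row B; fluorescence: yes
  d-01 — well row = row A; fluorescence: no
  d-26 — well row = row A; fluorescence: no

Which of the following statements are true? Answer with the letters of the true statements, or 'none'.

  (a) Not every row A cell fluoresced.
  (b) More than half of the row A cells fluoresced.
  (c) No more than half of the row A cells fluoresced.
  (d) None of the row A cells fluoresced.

|A| = 18, |A ∩ B| = 11, |A ∖ B| = 7.
(a) A ⊄ B (|A ∖ B| ≥ 1): holds.
(b) |A ∩ B| > |A ∖ B|: holds.
(c) |A ∩ B| ≤ |A ∖ B|: fails.
(d) A ∩ B = ∅ (|A ∩ B| = 0): fails.

(a), (b)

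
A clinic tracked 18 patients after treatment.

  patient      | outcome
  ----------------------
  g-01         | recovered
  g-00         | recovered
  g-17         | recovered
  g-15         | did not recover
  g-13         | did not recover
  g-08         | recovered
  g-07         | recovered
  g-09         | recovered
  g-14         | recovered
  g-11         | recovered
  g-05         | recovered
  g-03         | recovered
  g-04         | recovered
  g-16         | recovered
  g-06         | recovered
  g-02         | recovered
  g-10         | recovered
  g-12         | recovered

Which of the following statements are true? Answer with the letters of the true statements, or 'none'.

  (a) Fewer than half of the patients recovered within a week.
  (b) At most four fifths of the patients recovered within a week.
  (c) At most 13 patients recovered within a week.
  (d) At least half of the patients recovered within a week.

(d)

|A| = 18, |A ∩ B| = 16, |A ∖ B| = 2.
(a) |A ∩ B| < |A ∖ B|: fails.
(b) |A ∩ B| / |A| ≤ 4/5: fails.
(c) |A ∩ B| ≤ 13: fails.
(d) |A ∩ B| ≥ |A ∖ B|: holds.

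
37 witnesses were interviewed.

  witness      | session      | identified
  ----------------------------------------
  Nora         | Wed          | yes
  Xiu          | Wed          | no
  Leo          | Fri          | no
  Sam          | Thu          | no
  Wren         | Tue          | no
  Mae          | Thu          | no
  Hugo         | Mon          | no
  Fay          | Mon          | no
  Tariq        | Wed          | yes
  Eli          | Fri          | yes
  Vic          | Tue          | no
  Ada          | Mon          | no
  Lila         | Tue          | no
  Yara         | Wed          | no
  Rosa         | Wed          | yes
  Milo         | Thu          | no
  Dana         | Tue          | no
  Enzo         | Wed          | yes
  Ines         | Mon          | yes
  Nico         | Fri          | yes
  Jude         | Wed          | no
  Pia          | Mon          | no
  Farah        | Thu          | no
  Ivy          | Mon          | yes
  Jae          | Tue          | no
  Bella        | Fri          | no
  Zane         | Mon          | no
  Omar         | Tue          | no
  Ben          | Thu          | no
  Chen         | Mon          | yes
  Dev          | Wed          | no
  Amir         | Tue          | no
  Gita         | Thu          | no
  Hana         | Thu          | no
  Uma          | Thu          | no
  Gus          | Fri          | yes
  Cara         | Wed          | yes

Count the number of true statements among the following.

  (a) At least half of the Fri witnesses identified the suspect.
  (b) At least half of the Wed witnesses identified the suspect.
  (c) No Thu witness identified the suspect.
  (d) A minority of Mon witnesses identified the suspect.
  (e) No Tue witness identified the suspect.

5

(a) Fri: |A| = 5, |A ∩ B| = 3; needs |A ∩ B| ≥ |A ∖ B| — true.
(b) Wed: |A| = 9, |A ∩ B| = 5; needs |A ∩ B| ≥ |A ∖ B| — true.
(c) Thu: |A| = 8, |A ∩ B| = 0; needs A ∩ B = ∅ (|A ∩ B| = 0) — true.
(d) Mon: |A| = 8, |A ∩ B| = 3; needs |A ∩ B| < |A ∖ B| — true.
(e) Tue: |A| = 7, |A ∩ B| = 0; needs A ∩ B = ∅ (|A ∩ B| = 0) — true.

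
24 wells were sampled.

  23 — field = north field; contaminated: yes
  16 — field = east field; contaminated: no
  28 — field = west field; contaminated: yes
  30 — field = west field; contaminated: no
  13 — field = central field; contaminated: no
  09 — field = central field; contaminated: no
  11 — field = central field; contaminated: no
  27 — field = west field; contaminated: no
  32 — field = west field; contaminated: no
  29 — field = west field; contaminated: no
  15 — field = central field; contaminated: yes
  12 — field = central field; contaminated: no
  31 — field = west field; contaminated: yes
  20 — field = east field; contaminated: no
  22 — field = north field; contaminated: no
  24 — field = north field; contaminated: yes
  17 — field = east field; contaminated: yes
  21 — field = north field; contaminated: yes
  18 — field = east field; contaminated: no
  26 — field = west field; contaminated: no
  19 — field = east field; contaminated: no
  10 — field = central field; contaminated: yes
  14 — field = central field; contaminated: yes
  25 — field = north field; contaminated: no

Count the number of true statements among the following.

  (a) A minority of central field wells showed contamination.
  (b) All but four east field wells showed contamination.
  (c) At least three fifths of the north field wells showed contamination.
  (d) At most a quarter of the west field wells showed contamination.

(a) central field: |A| = 7, |A ∩ B| = 3; needs |A ∩ B| < |A ∖ B| — true.
(b) east field: |A| = 5, |A ∩ B| = 1; needs |A ∖ B| = 4 — true.
(c) north field: |A| = 5, |A ∩ B| = 3; needs |A ∩ B| / |A| ≥ 3/5 — true.
(d) west field: |A| = 7, |A ∩ B| = 2; needs |A ∩ B| / |A| ≤ 1/4 — false.

3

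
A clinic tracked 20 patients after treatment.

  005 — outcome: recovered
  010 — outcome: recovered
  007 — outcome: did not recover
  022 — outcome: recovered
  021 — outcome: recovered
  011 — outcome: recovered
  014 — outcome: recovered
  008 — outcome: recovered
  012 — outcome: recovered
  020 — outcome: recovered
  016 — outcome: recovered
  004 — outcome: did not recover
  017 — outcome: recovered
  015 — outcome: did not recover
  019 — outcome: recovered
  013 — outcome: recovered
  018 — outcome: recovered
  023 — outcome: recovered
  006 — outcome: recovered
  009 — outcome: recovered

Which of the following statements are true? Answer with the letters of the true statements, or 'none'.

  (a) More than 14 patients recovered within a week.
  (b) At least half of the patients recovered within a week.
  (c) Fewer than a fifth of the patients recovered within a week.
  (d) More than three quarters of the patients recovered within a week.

(a), (b), (d)

|A| = 20, |A ∩ B| = 17, |A ∖ B| = 3.
(a) |A ∩ B| > 14: holds.
(b) |A ∩ B| ≥ |A ∖ B|: holds.
(c) |A ∩ B| / |A| < 1/5: fails.
(d) |A ∩ B| / |A| > 3/4: holds.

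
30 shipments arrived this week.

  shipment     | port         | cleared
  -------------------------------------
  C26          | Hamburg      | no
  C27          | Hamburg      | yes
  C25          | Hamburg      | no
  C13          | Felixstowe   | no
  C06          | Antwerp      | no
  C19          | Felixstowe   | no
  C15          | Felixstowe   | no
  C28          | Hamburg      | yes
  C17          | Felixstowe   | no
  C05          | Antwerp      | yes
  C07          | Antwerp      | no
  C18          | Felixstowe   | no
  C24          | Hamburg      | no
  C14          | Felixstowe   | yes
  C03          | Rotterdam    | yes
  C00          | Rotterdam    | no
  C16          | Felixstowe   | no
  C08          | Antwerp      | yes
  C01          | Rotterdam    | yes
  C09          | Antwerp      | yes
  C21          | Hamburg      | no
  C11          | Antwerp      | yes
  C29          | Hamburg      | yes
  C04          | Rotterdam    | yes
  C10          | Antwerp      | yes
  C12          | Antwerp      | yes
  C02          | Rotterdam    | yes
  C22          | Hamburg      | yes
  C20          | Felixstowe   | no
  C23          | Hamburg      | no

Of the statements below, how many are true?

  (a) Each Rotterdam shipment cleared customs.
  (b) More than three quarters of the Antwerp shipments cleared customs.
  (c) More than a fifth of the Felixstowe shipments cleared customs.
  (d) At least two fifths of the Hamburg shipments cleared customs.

(a) Rotterdam: |A| = 5, |A ∩ B| = 4; needs A ⊆ B, i.e. every element of A is in B (|A ∖ B| = 0) — false.
(b) Antwerp: |A| = 8, |A ∩ B| = 6; needs |A ∩ B| / |A| > 3/4 — false.
(c) Felixstowe: |A| = 8, |A ∩ B| = 1; needs |A ∩ B| / |A| > 1/5 — false.
(d) Hamburg: |A| = 9, |A ∩ B| = 4; needs |A ∩ B| / |A| ≥ 2/5 — true.

1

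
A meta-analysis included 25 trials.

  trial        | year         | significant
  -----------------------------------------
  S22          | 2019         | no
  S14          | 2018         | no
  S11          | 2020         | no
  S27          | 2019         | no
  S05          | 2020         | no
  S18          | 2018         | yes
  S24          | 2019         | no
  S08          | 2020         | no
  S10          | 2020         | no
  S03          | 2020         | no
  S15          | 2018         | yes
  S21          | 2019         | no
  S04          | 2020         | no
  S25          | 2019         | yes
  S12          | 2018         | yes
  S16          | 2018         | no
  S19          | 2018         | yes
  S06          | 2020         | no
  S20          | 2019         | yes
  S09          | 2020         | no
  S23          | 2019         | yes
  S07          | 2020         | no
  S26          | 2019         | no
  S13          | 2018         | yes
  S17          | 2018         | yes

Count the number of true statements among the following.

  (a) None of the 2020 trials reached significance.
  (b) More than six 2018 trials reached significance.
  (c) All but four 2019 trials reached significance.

(a) 2020: |A| = 9, |A ∩ B| = 0; needs A ∩ B = ∅ (|A ∩ B| = 0) — true.
(b) 2018: |A| = 8, |A ∩ B| = 6; needs |A ∩ B| > 6 — false.
(c) 2019: |A| = 8, |A ∩ B| = 3; needs |A ∖ B| = 4 — false.

1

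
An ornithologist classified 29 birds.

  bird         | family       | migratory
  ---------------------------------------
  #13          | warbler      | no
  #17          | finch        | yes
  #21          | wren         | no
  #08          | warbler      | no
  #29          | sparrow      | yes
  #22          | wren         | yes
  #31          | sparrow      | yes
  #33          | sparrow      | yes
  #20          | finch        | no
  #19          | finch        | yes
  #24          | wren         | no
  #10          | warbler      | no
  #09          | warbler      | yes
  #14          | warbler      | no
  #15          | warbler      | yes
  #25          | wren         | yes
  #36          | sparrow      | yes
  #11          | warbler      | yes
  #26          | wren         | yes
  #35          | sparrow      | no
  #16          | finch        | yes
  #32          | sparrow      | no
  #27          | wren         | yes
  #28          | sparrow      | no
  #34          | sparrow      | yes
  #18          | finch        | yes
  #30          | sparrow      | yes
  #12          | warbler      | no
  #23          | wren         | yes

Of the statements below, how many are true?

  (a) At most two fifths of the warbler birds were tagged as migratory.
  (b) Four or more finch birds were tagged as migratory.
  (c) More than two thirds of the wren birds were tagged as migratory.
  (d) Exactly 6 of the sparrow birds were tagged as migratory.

4

(a) warbler: |A| = 8, |A ∩ B| = 3; needs |A ∩ B| / |A| ≤ 2/5 — true.
(b) finch: |A| = 5, |A ∩ B| = 4; needs |A ∩ B| ≥ 4 — true.
(c) wren: |A| = 7, |A ∩ B| = 5; needs |A ∩ B| / |A| > 2/3 — true.
(d) sparrow: |A| = 9, |A ∩ B| = 6; needs |A ∩ B| = 6 — true.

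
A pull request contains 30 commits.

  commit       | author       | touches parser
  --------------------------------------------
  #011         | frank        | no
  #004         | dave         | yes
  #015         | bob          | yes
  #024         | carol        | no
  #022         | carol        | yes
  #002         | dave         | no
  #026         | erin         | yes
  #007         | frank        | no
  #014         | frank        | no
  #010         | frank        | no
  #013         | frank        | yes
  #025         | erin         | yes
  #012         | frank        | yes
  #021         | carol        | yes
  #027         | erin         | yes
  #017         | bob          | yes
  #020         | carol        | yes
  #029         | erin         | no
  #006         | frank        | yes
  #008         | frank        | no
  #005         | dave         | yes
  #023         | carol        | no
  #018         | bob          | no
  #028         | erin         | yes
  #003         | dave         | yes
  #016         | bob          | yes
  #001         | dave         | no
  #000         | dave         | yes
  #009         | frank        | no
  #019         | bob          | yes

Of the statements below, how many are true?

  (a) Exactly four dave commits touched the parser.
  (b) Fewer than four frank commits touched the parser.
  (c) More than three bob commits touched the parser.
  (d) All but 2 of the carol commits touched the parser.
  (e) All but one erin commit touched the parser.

5

(a) dave: |A| = 6, |A ∩ B| = 4; needs |A ∩ B| = 4 — true.
(b) frank: |A| = 9, |A ∩ B| = 3; needs |A ∩ B| < 4 — true.
(c) bob: |A| = 5, |A ∩ B| = 4; needs |A ∩ B| > 3 — true.
(d) carol: |A| = 5, |A ∩ B| = 3; needs |A ∖ B| = 2 — true.
(e) erin: |A| = 5, |A ∩ B| = 4; needs |A ∖ B| = 1 — true.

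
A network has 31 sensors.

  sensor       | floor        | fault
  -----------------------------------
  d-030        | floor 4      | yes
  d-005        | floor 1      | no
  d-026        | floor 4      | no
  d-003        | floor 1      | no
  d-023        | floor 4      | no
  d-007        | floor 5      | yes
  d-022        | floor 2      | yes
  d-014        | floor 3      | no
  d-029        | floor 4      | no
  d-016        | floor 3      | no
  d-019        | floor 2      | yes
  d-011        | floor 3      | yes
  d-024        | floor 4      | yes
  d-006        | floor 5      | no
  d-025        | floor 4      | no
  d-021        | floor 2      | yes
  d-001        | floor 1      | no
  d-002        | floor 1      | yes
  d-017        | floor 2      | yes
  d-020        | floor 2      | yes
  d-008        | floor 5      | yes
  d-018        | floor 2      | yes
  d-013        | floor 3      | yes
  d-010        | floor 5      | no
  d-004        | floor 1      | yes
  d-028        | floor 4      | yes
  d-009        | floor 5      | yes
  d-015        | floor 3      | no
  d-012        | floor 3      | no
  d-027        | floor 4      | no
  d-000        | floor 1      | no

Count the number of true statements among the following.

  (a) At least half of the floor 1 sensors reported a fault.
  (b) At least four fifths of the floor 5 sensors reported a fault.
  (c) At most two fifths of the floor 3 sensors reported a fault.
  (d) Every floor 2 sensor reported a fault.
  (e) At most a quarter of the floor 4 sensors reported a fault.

2

(a) floor 1: |A| = 6, |A ∩ B| = 2; needs |A ∩ B| ≥ |A ∖ B| — false.
(b) floor 5: |A| = 5, |A ∩ B| = 3; needs |A ∩ B| / |A| ≥ 4/5 — false.
(c) floor 3: |A| = 6, |A ∩ B| = 2; needs |A ∩ B| / |A| ≤ 2/5 — true.
(d) floor 2: |A| = 6, |A ∩ B| = 6; needs A ⊆ B, i.e. every element of A is in B (|A ∖ B| = 0) — true.
(e) floor 4: |A| = 8, |A ∩ B| = 3; needs |A ∩ B| / |A| ≤ 1/4 — false.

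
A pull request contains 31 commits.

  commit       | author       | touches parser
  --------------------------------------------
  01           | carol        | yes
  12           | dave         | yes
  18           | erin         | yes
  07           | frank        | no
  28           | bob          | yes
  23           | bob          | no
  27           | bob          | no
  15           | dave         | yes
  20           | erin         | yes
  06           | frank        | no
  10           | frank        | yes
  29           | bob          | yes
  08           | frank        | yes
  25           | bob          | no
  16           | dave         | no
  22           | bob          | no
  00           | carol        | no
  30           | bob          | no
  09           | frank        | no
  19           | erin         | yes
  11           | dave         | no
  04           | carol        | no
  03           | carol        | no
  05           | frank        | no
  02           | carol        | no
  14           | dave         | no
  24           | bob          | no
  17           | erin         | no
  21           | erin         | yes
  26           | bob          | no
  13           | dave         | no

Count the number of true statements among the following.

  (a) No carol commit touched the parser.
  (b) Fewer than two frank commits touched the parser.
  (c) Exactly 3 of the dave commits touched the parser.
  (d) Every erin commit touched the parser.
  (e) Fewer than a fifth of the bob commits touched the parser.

0

(a) carol: |A| = 5, |A ∩ B| = 1; needs A ∩ B = ∅ (|A ∩ B| = 0) — false.
(b) frank: |A| = 6, |A ∩ B| = 2; needs |A ∩ B| < 2 — false.
(c) dave: |A| = 6, |A ∩ B| = 2; needs |A ∩ B| = 3 — false.
(d) erin: |A| = 5, |A ∩ B| = 4; needs A ⊆ B, i.e. every element of A is in B (|A ∖ B| = 0) — false.
(e) bob: |A| = 9, |A ∩ B| = 2; needs |A ∩ B| / |A| < 1/5 — false.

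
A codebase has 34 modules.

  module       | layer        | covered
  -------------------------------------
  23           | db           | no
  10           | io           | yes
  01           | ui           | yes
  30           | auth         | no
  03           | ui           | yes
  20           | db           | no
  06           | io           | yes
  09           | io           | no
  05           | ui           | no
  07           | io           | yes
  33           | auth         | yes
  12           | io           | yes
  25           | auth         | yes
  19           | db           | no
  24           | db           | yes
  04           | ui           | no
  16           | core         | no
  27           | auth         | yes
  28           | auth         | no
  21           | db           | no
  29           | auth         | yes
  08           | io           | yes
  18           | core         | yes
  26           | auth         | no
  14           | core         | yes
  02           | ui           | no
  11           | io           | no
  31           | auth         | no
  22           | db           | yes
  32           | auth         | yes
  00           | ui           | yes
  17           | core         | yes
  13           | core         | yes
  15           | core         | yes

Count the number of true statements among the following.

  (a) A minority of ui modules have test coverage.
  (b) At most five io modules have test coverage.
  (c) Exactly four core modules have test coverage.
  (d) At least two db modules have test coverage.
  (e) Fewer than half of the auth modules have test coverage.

2

(a) ui: |A| = 6, |A ∩ B| = 3; needs |A ∩ B| < |A ∖ B| — false.
(b) io: |A| = 7, |A ∩ B| = 5; needs |A ∩ B| ≤ 5 — true.
(c) core: |A| = 6, |A ∩ B| = 5; needs |A ∩ B| = 4 — false.
(d) db: |A| = 6, |A ∩ B| = 2; needs |A ∩ B| ≥ 2 — true.
(e) auth: |A| = 9, |A ∩ B| = 5; needs |A ∩ B| < |A ∖ B| — false.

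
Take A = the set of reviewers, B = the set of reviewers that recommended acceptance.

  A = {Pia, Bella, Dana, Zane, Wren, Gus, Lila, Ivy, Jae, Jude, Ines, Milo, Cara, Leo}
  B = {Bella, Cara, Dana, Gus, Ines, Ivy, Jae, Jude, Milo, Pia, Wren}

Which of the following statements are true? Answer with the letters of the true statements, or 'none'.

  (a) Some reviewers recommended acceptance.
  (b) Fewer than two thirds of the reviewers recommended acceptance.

|A| = 14, |A ∩ B| = 11, |A ∖ B| = 3.
(a) A ∩ B ≠ ∅ (|A ∩ B| ≥ 1): holds.
(b) |A ∩ B| / |A| < 2/3: fails.

(a)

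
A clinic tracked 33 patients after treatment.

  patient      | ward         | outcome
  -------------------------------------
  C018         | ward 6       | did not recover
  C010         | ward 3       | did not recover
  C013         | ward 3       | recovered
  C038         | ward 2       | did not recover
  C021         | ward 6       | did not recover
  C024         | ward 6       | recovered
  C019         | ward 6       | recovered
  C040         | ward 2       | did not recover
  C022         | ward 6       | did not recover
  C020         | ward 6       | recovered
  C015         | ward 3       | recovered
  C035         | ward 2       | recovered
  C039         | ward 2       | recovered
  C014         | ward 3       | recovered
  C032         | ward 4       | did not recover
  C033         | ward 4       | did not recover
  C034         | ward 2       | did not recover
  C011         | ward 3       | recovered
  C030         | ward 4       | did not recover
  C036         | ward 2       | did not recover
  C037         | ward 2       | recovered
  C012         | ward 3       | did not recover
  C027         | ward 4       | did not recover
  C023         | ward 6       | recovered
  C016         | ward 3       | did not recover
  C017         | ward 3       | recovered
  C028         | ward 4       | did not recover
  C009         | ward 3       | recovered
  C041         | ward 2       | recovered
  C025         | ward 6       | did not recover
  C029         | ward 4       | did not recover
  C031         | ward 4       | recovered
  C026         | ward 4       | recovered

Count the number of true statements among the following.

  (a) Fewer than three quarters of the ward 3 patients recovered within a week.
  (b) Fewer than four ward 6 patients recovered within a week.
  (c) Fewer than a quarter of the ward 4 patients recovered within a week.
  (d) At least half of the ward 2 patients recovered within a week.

2

(a) ward 3: |A| = 9, |A ∩ B| = 6; needs |A ∩ B| / |A| < 3/4 — true.
(b) ward 6: |A| = 8, |A ∩ B| = 4; needs |A ∩ B| < 4 — false.
(c) ward 4: |A| = 8, |A ∩ B| = 2; needs |A ∩ B| / |A| < 1/4 — false.
(d) ward 2: |A| = 8, |A ∩ B| = 4; needs |A ∩ B| ≥ |A ∖ B| — true.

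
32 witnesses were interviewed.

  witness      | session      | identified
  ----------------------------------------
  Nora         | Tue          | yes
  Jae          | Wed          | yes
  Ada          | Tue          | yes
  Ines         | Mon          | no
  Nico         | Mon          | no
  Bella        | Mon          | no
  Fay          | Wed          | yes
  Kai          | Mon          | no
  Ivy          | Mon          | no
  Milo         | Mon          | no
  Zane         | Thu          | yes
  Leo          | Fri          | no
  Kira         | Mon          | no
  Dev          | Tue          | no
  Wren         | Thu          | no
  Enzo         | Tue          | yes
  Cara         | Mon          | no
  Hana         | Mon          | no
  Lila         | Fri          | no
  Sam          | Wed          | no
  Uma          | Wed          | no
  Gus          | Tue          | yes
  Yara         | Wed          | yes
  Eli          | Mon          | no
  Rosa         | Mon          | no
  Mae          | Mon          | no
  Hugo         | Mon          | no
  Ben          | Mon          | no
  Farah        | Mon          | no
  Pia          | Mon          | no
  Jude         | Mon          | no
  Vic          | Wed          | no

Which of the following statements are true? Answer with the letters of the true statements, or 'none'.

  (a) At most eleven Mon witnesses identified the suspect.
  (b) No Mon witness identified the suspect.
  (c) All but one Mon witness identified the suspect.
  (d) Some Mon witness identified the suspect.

(a), (b)

|A| = 17, |A ∩ B| = 0, |A ∖ B| = 17.
(a) |A ∩ B| ≤ 11: holds.
(b) A ∩ B = ∅ (|A ∩ B| = 0): holds.
(c) |A ∖ B| = 1: fails.
(d) A ∩ B ≠ ∅ (|A ∩ B| ≥ 1): fails.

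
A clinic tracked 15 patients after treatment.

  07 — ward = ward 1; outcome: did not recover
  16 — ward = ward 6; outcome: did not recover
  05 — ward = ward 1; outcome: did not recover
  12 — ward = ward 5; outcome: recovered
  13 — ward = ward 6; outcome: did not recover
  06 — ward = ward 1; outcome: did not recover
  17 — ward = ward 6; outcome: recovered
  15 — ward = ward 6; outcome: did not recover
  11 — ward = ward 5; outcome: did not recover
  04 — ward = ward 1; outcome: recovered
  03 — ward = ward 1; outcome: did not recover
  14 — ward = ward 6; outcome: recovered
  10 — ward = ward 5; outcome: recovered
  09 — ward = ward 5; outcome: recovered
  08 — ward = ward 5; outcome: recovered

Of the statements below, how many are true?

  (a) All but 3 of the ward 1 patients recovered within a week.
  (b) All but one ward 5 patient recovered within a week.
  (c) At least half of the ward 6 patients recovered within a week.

(a) ward 1: |A| = 5, |A ∩ B| = 1; needs |A ∖ B| = 3 — false.
(b) ward 5: |A| = 5, |A ∩ B| = 4; needs |A ∖ B| = 1 — true.
(c) ward 6: |A| = 5, |A ∩ B| = 2; needs |A ∩ B| ≥ |A ∖ B| — false.

1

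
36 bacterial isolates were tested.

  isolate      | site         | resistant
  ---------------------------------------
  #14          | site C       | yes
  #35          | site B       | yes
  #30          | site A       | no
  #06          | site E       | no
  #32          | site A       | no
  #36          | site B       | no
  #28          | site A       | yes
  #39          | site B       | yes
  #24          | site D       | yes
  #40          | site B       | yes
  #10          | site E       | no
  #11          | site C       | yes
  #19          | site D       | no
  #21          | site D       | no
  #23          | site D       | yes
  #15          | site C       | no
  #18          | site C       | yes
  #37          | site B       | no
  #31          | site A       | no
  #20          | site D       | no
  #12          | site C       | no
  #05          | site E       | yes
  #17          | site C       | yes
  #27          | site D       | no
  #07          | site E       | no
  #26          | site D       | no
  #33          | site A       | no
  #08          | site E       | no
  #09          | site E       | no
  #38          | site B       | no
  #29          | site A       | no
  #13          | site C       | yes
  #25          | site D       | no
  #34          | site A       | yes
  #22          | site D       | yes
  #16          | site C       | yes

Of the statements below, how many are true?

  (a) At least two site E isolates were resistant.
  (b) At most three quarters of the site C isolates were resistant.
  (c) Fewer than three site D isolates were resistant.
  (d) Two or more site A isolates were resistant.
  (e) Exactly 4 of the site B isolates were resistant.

(a) site E: |A| = 6, |A ∩ B| = 1; needs |A ∩ B| ≥ 2 — false.
(b) site C: |A| = 8, |A ∩ B| = 6; needs |A ∩ B| / |A| ≤ 3/4 — true.
(c) site D: |A| = 9, |A ∩ B| = 3; needs |A ∩ B| < 3 — false.
(d) site A: |A| = 7, |A ∩ B| = 2; needs |A ∩ B| ≥ 2 — true.
(e) site B: |A| = 6, |A ∩ B| = 3; needs |A ∩ B| = 4 — false.

2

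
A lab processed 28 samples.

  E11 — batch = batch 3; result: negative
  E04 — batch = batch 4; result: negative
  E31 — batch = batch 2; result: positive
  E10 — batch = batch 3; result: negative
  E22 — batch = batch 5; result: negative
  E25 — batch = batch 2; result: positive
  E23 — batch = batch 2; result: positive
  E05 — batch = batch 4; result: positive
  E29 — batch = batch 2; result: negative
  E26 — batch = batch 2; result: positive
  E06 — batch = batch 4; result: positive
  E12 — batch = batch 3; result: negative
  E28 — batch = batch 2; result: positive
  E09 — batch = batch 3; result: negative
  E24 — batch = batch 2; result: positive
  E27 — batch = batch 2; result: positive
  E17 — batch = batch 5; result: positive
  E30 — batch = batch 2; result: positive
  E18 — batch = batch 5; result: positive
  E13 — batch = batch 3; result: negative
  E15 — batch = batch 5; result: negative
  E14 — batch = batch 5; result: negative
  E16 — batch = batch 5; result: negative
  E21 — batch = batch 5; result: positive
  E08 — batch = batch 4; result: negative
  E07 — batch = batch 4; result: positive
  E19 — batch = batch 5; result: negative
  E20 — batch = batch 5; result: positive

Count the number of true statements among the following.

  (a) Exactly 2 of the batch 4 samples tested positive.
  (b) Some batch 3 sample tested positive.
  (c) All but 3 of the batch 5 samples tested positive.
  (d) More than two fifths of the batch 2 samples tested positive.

1

(a) batch 4: |A| = 5, |A ∩ B| = 3; needs |A ∩ B| = 2 — false.
(b) batch 3: |A| = 5, |A ∩ B| = 0; needs A ∩ B ≠ ∅ (|A ∩ B| ≥ 1) — false.
(c) batch 5: |A| = 9, |A ∩ B| = 4; needs |A ∖ B| = 3 — false.
(d) batch 2: |A| = 9, |A ∩ B| = 8; needs |A ∩ B| / |A| > 2/5 — true.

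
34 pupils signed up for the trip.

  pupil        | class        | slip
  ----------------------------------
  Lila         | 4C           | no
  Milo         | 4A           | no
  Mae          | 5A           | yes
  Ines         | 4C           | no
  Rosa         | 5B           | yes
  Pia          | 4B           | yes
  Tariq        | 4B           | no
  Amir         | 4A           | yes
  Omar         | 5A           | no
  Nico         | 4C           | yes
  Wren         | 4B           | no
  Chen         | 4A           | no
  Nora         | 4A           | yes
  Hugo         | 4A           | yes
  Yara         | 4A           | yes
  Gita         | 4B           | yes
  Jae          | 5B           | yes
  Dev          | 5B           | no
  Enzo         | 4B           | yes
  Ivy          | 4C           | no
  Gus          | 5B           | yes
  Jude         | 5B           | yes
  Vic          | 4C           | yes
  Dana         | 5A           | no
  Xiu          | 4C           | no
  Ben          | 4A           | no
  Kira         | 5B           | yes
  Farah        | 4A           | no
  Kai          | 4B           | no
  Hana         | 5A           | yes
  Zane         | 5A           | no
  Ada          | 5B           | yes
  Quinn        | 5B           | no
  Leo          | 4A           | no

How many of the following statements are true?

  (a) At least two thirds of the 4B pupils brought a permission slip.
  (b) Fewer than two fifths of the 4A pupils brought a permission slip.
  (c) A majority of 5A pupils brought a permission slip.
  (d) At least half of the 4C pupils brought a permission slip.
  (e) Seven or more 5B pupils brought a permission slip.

(a) 4B: |A| = 6, |A ∩ B| = 3; needs |A ∩ B| / |A| ≥ 2/3 — false.
(b) 4A: |A| = 9, |A ∩ B| = 4; needs |A ∩ B| / |A| < 2/5 — false.
(c) 5A: |A| = 5, |A ∩ B| = 2; needs |A ∩ B| > |A ∖ B| — false.
(d) 4C: |A| = 6, |A ∩ B| = 2; needs |A ∩ B| ≥ |A ∖ B| — false.
(e) 5B: |A| = 8, |A ∩ B| = 6; needs |A ∩ B| ≥ 7 — false.

0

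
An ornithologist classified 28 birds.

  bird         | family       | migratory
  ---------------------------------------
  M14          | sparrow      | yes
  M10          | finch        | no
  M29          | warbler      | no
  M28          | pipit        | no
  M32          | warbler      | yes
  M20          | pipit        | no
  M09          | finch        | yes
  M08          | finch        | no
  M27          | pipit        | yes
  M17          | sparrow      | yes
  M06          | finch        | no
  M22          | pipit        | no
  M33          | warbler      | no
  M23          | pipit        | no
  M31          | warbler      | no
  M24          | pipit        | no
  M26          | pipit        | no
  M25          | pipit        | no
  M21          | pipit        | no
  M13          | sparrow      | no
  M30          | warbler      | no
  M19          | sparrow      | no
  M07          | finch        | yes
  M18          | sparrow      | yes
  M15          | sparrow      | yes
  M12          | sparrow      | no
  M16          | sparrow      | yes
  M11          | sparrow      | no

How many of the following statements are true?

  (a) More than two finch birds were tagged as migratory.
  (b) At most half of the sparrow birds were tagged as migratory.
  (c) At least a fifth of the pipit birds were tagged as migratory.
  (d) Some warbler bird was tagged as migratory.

1

(a) finch: |A| = 5, |A ∩ B| = 2; needs |A ∩ B| > 2 — false.
(b) sparrow: |A| = 9, |A ∩ B| = 5; needs |A ∩ B| ≤ |A ∖ B| — false.
(c) pipit: |A| = 9, |A ∩ B| = 1; needs |A ∩ B| / |A| ≥ 1/5 — false.
(d) warbler: |A| = 5, |A ∩ B| = 1; needs A ∩ B ≠ ∅ (|A ∩ B| ≥ 1) — true.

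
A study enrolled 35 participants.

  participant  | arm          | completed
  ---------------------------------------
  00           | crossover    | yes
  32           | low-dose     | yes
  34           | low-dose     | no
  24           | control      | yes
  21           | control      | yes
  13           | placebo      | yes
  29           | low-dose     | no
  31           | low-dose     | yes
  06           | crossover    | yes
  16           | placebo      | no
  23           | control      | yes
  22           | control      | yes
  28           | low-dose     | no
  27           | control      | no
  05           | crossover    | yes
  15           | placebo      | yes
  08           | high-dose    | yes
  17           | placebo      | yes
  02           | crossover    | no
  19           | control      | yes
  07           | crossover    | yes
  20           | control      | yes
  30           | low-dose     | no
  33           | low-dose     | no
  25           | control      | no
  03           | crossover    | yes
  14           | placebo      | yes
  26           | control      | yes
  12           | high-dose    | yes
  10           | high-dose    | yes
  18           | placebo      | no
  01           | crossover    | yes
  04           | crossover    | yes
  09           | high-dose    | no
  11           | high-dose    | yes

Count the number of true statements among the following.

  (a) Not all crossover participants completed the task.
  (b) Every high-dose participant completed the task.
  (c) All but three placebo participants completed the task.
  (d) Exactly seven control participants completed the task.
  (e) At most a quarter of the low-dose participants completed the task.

(a) crossover: |A| = 8, |A ∩ B| = 7; needs A ⊄ B (|A ∖ B| ≥ 1) — true.
(b) high-dose: |A| = 5, |A ∩ B| = 4; needs A ⊆ B, i.e. every element of A is in B (|A ∖ B| = 0) — false.
(c) placebo: |A| = 6, |A ∩ B| = 4; needs |A ∖ B| = 3 — false.
(d) control: |A| = 9, |A ∩ B| = 7; needs |A ∩ B| = 7 — true.
(e) low-dose: |A| = 7, |A ∩ B| = 2; needs |A ∩ B| / |A| ≤ 1/4 — false.

2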